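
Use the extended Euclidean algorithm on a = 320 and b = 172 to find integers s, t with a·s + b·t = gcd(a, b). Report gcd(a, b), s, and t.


Euclidean algorithm on (320, 172) — divide until remainder is 0:
  320 = 1 · 172 + 148
  172 = 1 · 148 + 24
  148 = 6 · 24 + 4
  24 = 6 · 4 + 0
gcd(320, 172) = 4.
Track Bezout coefficients alongside the remainders: start with r₀ = 320 = a·1 + b·0 (s = 1, t = 0) and r₁ = 172 = a·0 + b·1 (s = 0, t = 1); each new remainder r_{k+1} = r_{k-1} − q_k·r_k inherits s_{k+1} = s_{k-1} − q_k·s_k, t_{k+1} = t_{k-1} − q_k·t_k, so r_k = a·s_k + b·t_k at every step:
  q = 1: r = 148, s = 1 − 1·0 = 1, t = 0 − 1·1 = -1  (check: 320·1 + 172·(-1) = 148)
  q = 1: r = 24, s = 0 − 1·1 = -1, t = 1 − 1·(-1) = 2  (check: 320·(-1) + 172·2 = 24)
  q = 6: r = 4, s = 1 − 6·(-1) = 7, t = -1 − 6·2 = -13  (check: 320·7 + 172·(-13) = 4)
The row with r = 4 (the gcd) gives the Bezout coefficients s = 7, t = -13.
Result: 320 · (7) + 172 · (-13) = 4.

gcd(320, 172) = 4; s = 7, t = -13 (check: 320·7 + 172·(-13) = 4).


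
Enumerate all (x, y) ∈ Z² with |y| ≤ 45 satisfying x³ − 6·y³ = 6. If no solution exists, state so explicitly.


The equation is x³ - 6y³ = 6. For fixed y, x³ = 6·y³ + 6, so a solution requires the RHS to be a perfect cube.
Strategy: iterate y from -45 to 45, compute RHS = 6·y³ + 6, and check whether it is a (positive or negative) perfect cube.
Check small values of y:
  y = 0: RHS = 6 is not a perfect cube.
  y = 1: RHS = 12 is not a perfect cube.
  y = -1: RHS = 0 = (0)³ ⇒ x = 0 works.
  y = 2: RHS = 54 is not a perfect cube.
  y = -2: RHS = -42 is not a perfect cube.
  y = 3: RHS = 168 is not a perfect cube.
  y = -3: RHS = -156 is not a perfect cube.
Continuing the search up to |y| = 45 finds no further solutions beyond those listed.
Collected solutions: (0, -1).

Solutions (with |y| ≤ 45): (0, -1).


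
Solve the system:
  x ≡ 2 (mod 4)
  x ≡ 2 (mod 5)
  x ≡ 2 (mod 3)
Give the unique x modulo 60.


Moduli 4, 5, 3 are pairwise coprime; by CRT there is a unique solution modulo M = 4 · 5 · 3 = 60.
Solve pairwise, accumulating the modulus:
  Start with x ≡ 2 (mod 4).
  Combine with x ≡ 2 (mod 5): since gcd(4, 5) = 1, we get a unique residue mod 20.
    Write x = 2 + 4·t and substitute into x ≡ 2 (mod 5): 4·t ≡ 2 − 2 = 0 (mod 5).
    The inverse of 4 mod 5 is 4 (since 4·4 = 16 = 3·5 + 1), so t ≡ 4·0 = 0 ≡ 0 (mod 5).
    Then x = 2 + 4·0 = 2, valid modulo lcm(4, 5) = 20: x ≡ 2 (mod 20).
  Combine with x ≡ 2 (mod 3): since gcd(20, 3) = 1, we get a unique residue mod 60.
    Write x = 2 + 20·t and substitute into x ≡ 2 (mod 3): 20·t ≡ 2 − 2 = 0 (mod 3).
    Reduce coefficients mod 3: 2·t ≡ 0 (mod 3).
    The inverse of 2 mod 3 is 2 (since 2·2 = 4 = 1·3 + 1), so t ≡ 2·0 = 0 ≡ 0 (mod 3).
    Then x = 2 + 20·0 = 2, valid modulo lcm(20, 3) = 60: x ≡ 2 (mod 60).
Verify: 2 mod 4 = 2 ✓, 2 mod 5 = 2 ✓, 2 mod 3 = 2 ✓.

x ≡ 2 (mod 60).


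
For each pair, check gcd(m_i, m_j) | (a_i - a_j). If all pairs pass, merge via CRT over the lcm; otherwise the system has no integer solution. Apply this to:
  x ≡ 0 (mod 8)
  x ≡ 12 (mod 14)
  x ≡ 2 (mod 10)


Moduli 8, 14, 10 are not pairwise coprime, so CRT works modulo lcm(m_i) when all pairwise compatibility conditions hold.
Pairwise compatibility: gcd(m_i, m_j) must divide a_i - a_j for every pair.
Merge one congruence at a time:
  Start: x ≡ 0 (mod 8).
  Combine with x ≡ 12 (mod 14): gcd(8, 14) = 2; 12 - 0 = 12, which IS divisible by 2, so compatible.
    Write x = 0 + 8·t and substitute into x ≡ 12 (mod 14): 8·t ≡ 12 − 0 = 12 (mod 14).
    Divide the congruence (and modulus) by g = 2: 4·t ≡ 6 (mod 7).
    The inverse of 4 mod 7 is 2 (since 4·2 = 8 = 1·7 + 1), so t ≡ 2·6 = 12 ≡ 5 (mod 7).
    Then x = 0 + 8·5 = 40, valid modulo lcm(8, 14) = 56: x ≡ 40 (mod 56).
  Combine with x ≡ 2 (mod 10): gcd(56, 10) = 2; 2 - 40 = -38, which IS divisible by 2, so compatible.
    Write x = 40 + 56·t and substitute into x ≡ 2 (mod 10): 56·t ≡ 2 − 40 = -38 (mod 10).
    Divide the congruence (and modulus) by g = 2: 28·t ≡ -19 (mod 5).
    Reduce coefficients mod 5: 3·t ≡ 1 (mod 5).
    The inverse of 3 mod 5 is 2 (since 3·2 = 6 = 1·5 + 1), so t ≡ 2·1 = 2 ≡ 2 (mod 5).
    Then x = 40 + 56·2 = 152, valid modulo lcm(56, 10) = 280: x ≡ 152 (mod 280).
Verify: 152 mod 8 = 0, 152 mod 14 = 12, 152 mod 10 = 2.

x ≡ 152 (mod 280).


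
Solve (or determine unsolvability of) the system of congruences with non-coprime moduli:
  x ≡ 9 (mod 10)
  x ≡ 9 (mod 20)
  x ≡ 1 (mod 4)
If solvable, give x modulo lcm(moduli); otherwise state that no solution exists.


Moduli 10, 20, 4 are not pairwise coprime, so CRT works modulo lcm(m_i) when all pairwise compatibility conditions hold.
Pairwise compatibility: gcd(m_i, m_j) must divide a_i - a_j for every pair.
Merge one congruence at a time:
  Start: x ≡ 9 (mod 10).
  Combine with x ≡ 9 (mod 20): gcd(10, 20) = 10; 9 - 9 = 0, which IS divisible by 10, so compatible.
    Write x = 9 + 10·t and substitute into x ≡ 9 (mod 20): 10·t ≡ 9 − 9 = 0 (mod 20).
    Divide the congruence (and modulus) by g = 10: 1·t ≡ 0 (mod 2).
    So t ≡ 0 (mod 2).
    Then x = 9 + 10·0 = 9, valid modulo lcm(10, 20) = 20: x ≡ 9 (mod 20).
  Combine with x ≡ 1 (mod 4): gcd(20, 4) = 4; 1 - 9 = -8, which IS divisible by 4, so compatible.
    Write x = 9 + 20·t and substitute into x ≡ 1 (mod 4): 20·t ≡ 1 − 9 = -8 (mod 4).
    Divide the congruence (and modulus) by g = 4: 5·t ≡ -2 (mod 1).
    Modulo 1 every t works; take t = 0.
    Then x = 9 + 20·0 = 9, valid modulo lcm(20, 4) = 20: x ≡ 9 (mod 20).
Verify: 9 mod 10 = 9, 9 mod 20 = 9, 9 mod 4 = 1.

x ≡ 9 (mod 20).


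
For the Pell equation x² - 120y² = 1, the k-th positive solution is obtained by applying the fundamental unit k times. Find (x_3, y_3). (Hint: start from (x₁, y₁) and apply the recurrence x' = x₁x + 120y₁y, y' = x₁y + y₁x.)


Step 1: Find the fundamental solution (x₁, y₁) of x² - 120y² = 1.
  Expand √120 as a continued fraction. a₀ = ⌊√120⌋ = 10; iterate m_{k+1} = d_k·a_k − m_k, d_{k+1} = (120 − m_{k+1}²)/d_k, a_{k+1} = ⌊(a₀ + m_{k+1})/d_{k+1}⌋ (starting m₀ = 0, d₀ = 1), with convergents p_k = a_k·p_{k-1} + p_{k-2}, q_k = a_k·q_{k-1} + q_{k-2} (p₋₁ = 1, q₋₁ = 0):
  k = 0: a₀ = 10; p₀/q₀ = 10/1; p₀² − 120·q₀² = 100 − 120 = -20.
  k = 1: m = 10, d = 20, a = ⌊(10 + 10)/20⌋ = 1; p/q = (1·10 + 1)/(1·1 + 0) = 11/1; p² − 120·q² = 121 − 120 = 1.
  The first convergent with p² − 120·q² = 1 gives the fundamental solution (x₁, y₁) = (11, 1).
Step 2: Apply the recurrence (x_{n+1}, y_{n+1}) = (x₁x_n + 120y₁y_n, x₁y_n + y₁x_n) repeatedly.
  From (x_1, y_1) = (11, 1): x_2 = 11·11 + 120·1·1 = 241; y_2 = 11·1 + 1·11 = 22.
  From (x_2, y_2) = (241, 22): x_3 = 11·241 + 120·1·22 = 5291; y_3 = 11·22 + 1·241 = 483.
Step 3: Verify x_3² - 120·y_3² = 27994681 - 27994680 = 1 (should be 1). ✓

(x_1, y_1) = (11, 1); (x_3, y_3) = (5291, 483).


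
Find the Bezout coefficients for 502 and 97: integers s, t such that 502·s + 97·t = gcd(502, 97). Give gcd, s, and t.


Euclidean algorithm on (502, 97) — divide until remainder is 0:
  502 = 5 · 97 + 17
  97 = 5 · 17 + 12
  17 = 1 · 12 + 5
  12 = 2 · 5 + 2
  5 = 2 · 2 + 1
  2 = 2 · 1 + 0
gcd(502, 97) = 1.
Track Bezout coefficients alongside the remainders: start with r₀ = 502 = a·1 + b·0 (s = 1, t = 0) and r₁ = 97 = a·0 + b·1 (s = 0, t = 1); each new remainder r_{k+1} = r_{k-1} − q_k·r_k inherits s_{k+1} = s_{k-1} − q_k·s_k, t_{k+1} = t_{k-1} − q_k·t_k, so r_k = a·s_k + b·t_k at every step:
  q = 5: r = 17, s = 1 − 5·0 = 1, t = 0 − 5·1 = -5  (check: 502·1 + 97·(-5) = 17)
  q = 5: r = 12, s = 0 − 5·1 = -5, t = 1 − 5·(-5) = 26  (check: 502·(-5) + 97·26 = 12)
  q = 1: r = 5, s = 1 − 1·(-5) = 6, t = -5 − 1·26 = -31  (check: 502·6 + 97·(-31) = 5)
  q = 2: r = 2, s = -5 − 2·6 = -17, t = 26 − 2·(-31) = 88  (check: 502·(-17) + 97·88 = 2)
  q = 2: r = 1, s = 6 − 2·(-17) = 40, t = -31 − 2·88 = -207  (check: 502·40 + 97·(-207) = 1)
The row with r = 1 (the gcd) gives the Bezout coefficients s = 40, t = -207.
Result: 502 · (40) + 97 · (-207) = 1.

gcd(502, 97) = 1; s = 40, t = -207 (check: 502·40 + 97·(-207) = 1).


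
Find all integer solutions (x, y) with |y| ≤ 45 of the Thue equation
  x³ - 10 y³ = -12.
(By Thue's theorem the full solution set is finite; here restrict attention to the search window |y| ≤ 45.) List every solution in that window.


The equation is x³ - 10y³ = -12. For fixed y, x³ = 10·y³ − 12, so a solution requires the RHS to be a perfect cube.
Strategy: iterate y from -45 to 45, compute RHS = 10·y³ − 12, and check whether it is a (positive or negative) perfect cube.
Check small values of y:
  y = 0: RHS = -12 is not a perfect cube.
  y = 1: RHS = -2 is not a perfect cube.
  y = -1: RHS = -22 is not a perfect cube.
  y = 2: RHS = 68 is not a perfect cube.
  y = -2: RHS = -92 is not a perfect cube.
  y = 3: RHS = 258 is not a perfect cube.
  y = -3: RHS = -282 is not a perfect cube.
Continuing the search up to |y| = 45 finds no solutions either.
No (x, y) in the scanned range satisfies the equation.

No integer solutions with |y| ≤ 45.


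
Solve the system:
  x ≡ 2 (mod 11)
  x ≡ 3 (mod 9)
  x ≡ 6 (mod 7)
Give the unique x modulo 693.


Moduli 11, 9, 7 are pairwise coprime; by CRT there is a unique solution modulo M = 11 · 9 · 7 = 693.
Solve pairwise, accumulating the modulus:
  Start with x ≡ 2 (mod 11).
  Combine with x ≡ 3 (mod 9): since gcd(11, 9) = 1, we get a unique residue mod 99.
    Write x = 2 + 11·t and substitute into x ≡ 3 (mod 9): 11·t ≡ 3 − 2 = 1 (mod 9).
    Reduce coefficients mod 9: 2·t ≡ 1 (mod 9).
    The inverse of 2 mod 9 is 5 (since 2·5 = 10 = 1·9 + 1), so t ≡ 5·1 = 5 ≡ 5 (mod 9).
    Then x = 2 + 11·5 = 57, valid modulo lcm(11, 9) = 99: x ≡ 57 (mod 99).
  Combine with x ≡ 6 (mod 7): since gcd(99, 7) = 1, we get a unique residue mod 693.
    Write x = 57 + 99·t and substitute into x ≡ 6 (mod 7): 99·t ≡ 6 − 57 = -51 (mod 7).
    Reduce coefficients mod 7: 1·t ≡ 5 (mod 7).
    So t ≡ 5 (mod 7).
    Then x = 57 + 99·5 = 552, valid modulo lcm(99, 7) = 693: x ≡ 552 (mod 693).
Verify: 552 mod 11 = 2 ✓, 552 mod 9 = 3 ✓, 552 mod 7 = 6 ✓.

x ≡ 552 (mod 693).


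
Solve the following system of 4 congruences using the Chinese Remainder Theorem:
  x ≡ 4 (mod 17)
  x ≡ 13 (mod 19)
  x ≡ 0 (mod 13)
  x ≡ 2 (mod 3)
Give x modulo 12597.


Product of moduli M = 17 · 19 · 13 · 3 = 12597.
Merge one congruence at a time:
  Start: x ≡ 4 (mod 17).
  Combine with x ≡ 13 (mod 19); new modulus lcm = 323.
    Write x = 4 + 17·t and substitute into x ≡ 13 (mod 19): 17·t ≡ 13 − 4 = 9 (mod 19).
    The inverse of 17 mod 19 is 9 (since 17·9 = 153 = 8·19 + 1), so t ≡ 9·9 = 81 ≡ 5 (mod 19).
    Then x = 4 + 17·5 = 89, valid modulo lcm(17, 19) = 323: x ≡ 89 (mod 323).
  Combine with x ≡ 0 (mod 13); new modulus lcm = 4199.
    Write x = 89 + 323·t and substitute into x ≡ 0 (mod 13): 323·t ≡ 0 − 89 = -89 (mod 13).
    Reduce coefficients mod 13: 11·t ≡ 2 (mod 13).
    The inverse of 11 mod 13 is 6 (since 11·6 = 66 = 5·13 + 1), so t ≡ 6·2 = 12 ≡ 12 (mod 13).
    Then x = 89 + 323·12 = 3965, valid modulo lcm(323, 13) = 4199: x ≡ 3965 (mod 4199).
  Combine with x ≡ 2 (mod 3); new modulus lcm = 12597.
    Write x = 3965 + 4199·t and substitute into x ≡ 2 (mod 3): 4199·t ≡ 2 − 3965 = -3963 (mod 3).
    Reduce coefficients mod 3: 2·t ≡ 0 (mod 3).
    The inverse of 2 mod 3 is 2 (since 2·2 = 4 = 1·3 + 1), so t ≡ 2·0 = 0 ≡ 0 (mod 3).
    Then x = 3965 + 4199·0 = 3965, valid modulo lcm(4199, 3) = 12597: x ≡ 3965 (mod 12597).
Verify against each original: 3965 mod 17 = 4, 3965 mod 19 = 13, 3965 mod 13 = 0, 3965 mod 3 = 2.

x ≡ 3965 (mod 12597).


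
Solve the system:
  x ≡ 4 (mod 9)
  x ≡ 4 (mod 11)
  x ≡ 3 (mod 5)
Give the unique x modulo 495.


Moduli 9, 11, 5 are pairwise coprime; by CRT there is a unique solution modulo M = 9 · 11 · 5 = 495.
Solve pairwise, accumulating the modulus:
  Start with x ≡ 4 (mod 9).
  Combine with x ≡ 4 (mod 11): since gcd(9, 11) = 1, we get a unique residue mod 99.
    Write x = 4 + 9·t and substitute into x ≡ 4 (mod 11): 9·t ≡ 4 − 4 = 0 (mod 11).
    The inverse of 9 mod 11 is 5 (since 9·5 = 45 = 4·11 + 1), so t ≡ 5·0 = 0 ≡ 0 (mod 11).
    Then x = 4 + 9·0 = 4, valid modulo lcm(9, 11) = 99: x ≡ 4 (mod 99).
  Combine with x ≡ 3 (mod 5): since gcd(99, 5) = 1, we get a unique residue mod 495.
    Write x = 4 + 99·t and substitute into x ≡ 3 (mod 5): 99·t ≡ 3 − 4 = -1 (mod 5).
    Reduce coefficients mod 5: 4·t ≡ 4 (mod 5).
    The inverse of 4 mod 5 is 4 (since 4·4 = 16 = 3·5 + 1), so t ≡ 4·4 = 16 ≡ 1 (mod 5).
    Then x = 4 + 99·1 = 103, valid modulo lcm(99, 5) = 495: x ≡ 103 (mod 495).
Verify: 103 mod 9 = 4 ✓, 103 mod 11 = 4 ✓, 103 mod 5 = 3 ✓.

x ≡ 103 (mod 495).


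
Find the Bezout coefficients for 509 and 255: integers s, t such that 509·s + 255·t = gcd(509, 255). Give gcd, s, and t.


Euclidean algorithm on (509, 255) — divide until remainder is 0:
  509 = 1 · 255 + 254
  255 = 1 · 254 + 1
  254 = 254 · 1 + 0
gcd(509, 255) = 1.
Track Bezout coefficients alongside the remainders: start with r₀ = 509 = a·1 + b·0 (s = 1, t = 0) and r₁ = 255 = a·0 + b·1 (s = 0, t = 1); each new remainder r_{k+1} = r_{k-1} − q_k·r_k inherits s_{k+1} = s_{k-1} − q_k·s_k, t_{k+1} = t_{k-1} − q_k·t_k, so r_k = a·s_k + b·t_k at every step:
  q = 1: r = 254, s = 1 − 1·0 = 1, t = 0 − 1·1 = -1  (check: 509·1 + 255·(-1) = 254)
  q = 1: r = 1, s = 0 − 1·1 = -1, t = 1 − 1·(-1) = 2  (check: 509·(-1) + 255·2 = 1)
The row with r = 1 (the gcd) gives the Bezout coefficients s = -1, t = 2.
Result: 509 · (-1) + 255 · (2) = 1.

gcd(509, 255) = 1; s = -1, t = 2 (check: 509·(-1) + 255·2 = 1).


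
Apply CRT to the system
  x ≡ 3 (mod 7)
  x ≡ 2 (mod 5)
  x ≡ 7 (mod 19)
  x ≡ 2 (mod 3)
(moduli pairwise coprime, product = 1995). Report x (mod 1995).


Product of moduli M = 7 · 5 · 19 · 3 = 1995.
Merge one congruence at a time:
  Start: x ≡ 3 (mod 7).
  Combine with x ≡ 2 (mod 5); new modulus lcm = 35.
    Write x = 3 + 7·t and substitute into x ≡ 2 (mod 5): 7·t ≡ 2 − 3 = -1 (mod 5).
    Reduce coefficients mod 5: 2·t ≡ 4 (mod 5).
    The inverse of 2 mod 5 is 3 (since 2·3 = 6 = 1·5 + 1), so t ≡ 3·4 = 12 ≡ 2 (mod 5).
    Then x = 3 + 7·2 = 17, valid modulo lcm(7, 5) = 35: x ≡ 17 (mod 35).
  Combine with x ≡ 7 (mod 19); new modulus lcm = 665.
    Write x = 17 + 35·t and substitute into x ≡ 7 (mod 19): 35·t ≡ 7 − 17 = -10 (mod 19).
    Reduce coefficients mod 19: 16·t ≡ 9 (mod 19).
    The inverse of 16 mod 19 is 6 (since 16·6 = 96 = 5·19 + 1), so t ≡ 6·9 = 54 ≡ 16 (mod 19).
    Then x = 17 + 35·16 = 577, valid modulo lcm(35, 19) = 665: x ≡ 577 (mod 665).
  Combine with x ≡ 2 (mod 3); new modulus lcm = 1995.
    Write x = 577 + 665·t and substitute into x ≡ 2 (mod 3): 665·t ≡ 2 − 577 = -575 (mod 3).
    Reduce coefficients mod 3: 2·t ≡ 1 (mod 3).
    The inverse of 2 mod 3 is 2 (since 2·2 = 4 = 1·3 + 1), so t ≡ 2·1 = 2 ≡ 2 (mod 3).
    Then x = 577 + 665·2 = 1907, valid modulo lcm(665, 3) = 1995: x ≡ 1907 (mod 1995).
Verify against each original: 1907 mod 7 = 3, 1907 mod 5 = 2, 1907 mod 19 = 7, 1907 mod 3 = 2.

x ≡ 1907 (mod 1995).


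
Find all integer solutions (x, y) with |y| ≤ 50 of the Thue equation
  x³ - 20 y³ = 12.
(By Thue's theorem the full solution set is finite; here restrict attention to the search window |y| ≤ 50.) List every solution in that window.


The equation is x³ - 20y³ = 12. For fixed y, x³ = 20·y³ + 12, so a solution requires the RHS to be a perfect cube.
Strategy: iterate y from -50 to 50, compute RHS = 20·y³ + 12, and check whether it is a (positive or negative) perfect cube.
Check small values of y:
  y = 0: RHS = 12 is not a perfect cube.
  y = 1: RHS = 32 is not a perfect cube.
  y = -1: RHS = -8 = (-2)³ ⇒ x = -2 works.
  y = 2: RHS = 172 is not a perfect cube.
  y = -2: RHS = -148 is not a perfect cube.
  y = 3: RHS = 552 is not a perfect cube.
  y = -3: RHS = -528 is not a perfect cube.
Continuing the search up to |y| = 50 finds no further solutions beyond those listed.
Collected solutions: (-2, -1).

Solutions (with |y| ≤ 50): (-2, -1).


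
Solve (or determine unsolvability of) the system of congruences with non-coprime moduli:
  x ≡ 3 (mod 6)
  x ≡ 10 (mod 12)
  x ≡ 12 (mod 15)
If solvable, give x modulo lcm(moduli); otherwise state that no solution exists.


Moduli 6, 12, 15 are not pairwise coprime, so CRT works modulo lcm(m_i) when all pairwise compatibility conditions hold.
Pairwise compatibility: gcd(m_i, m_j) must divide a_i - a_j for every pair.
Merge one congruence at a time:
  Start: x ≡ 3 (mod 6).
  Combine with x ≡ 10 (mod 12): gcd(6, 12) = 6, and 10 - 3 = 7 is NOT divisible by 6.
    ⇒ system is inconsistent (no integer solution).

No solution (the system is inconsistent).


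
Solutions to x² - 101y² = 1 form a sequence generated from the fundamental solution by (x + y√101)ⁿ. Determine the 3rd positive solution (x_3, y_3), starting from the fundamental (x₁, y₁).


Step 1: Find the fundamental solution (x₁, y₁) of x² - 101y² = 1.
  Expand √101 as a continued fraction. a₀ = ⌊√101⌋ = 10; iterate m_{k+1} = d_k·a_k − m_k, d_{k+1} = (101 − m_{k+1}²)/d_k, a_{k+1} = ⌊(a₀ + m_{k+1})/d_{k+1}⌋ (starting m₀ = 0, d₀ = 1), with convergents p_k = a_k·p_{k-1} + p_{k-2}, q_k = a_k·q_{k-1} + q_{k-2} (p₋₁ = 1, q₋₁ = 0):
  k = 0: a₀ = 10; p₀/q₀ = 10/1; p₀² − 101·q₀² = 100 − 101 = -1.
  k = 1: m = 10, d = 1, a = ⌊(10 + 10)/1⌋ = 20; p/q = (20·10 + 1)/(20·1 + 0) = 201/20; p² − 101·q² = 40401 − 40400 = 1.
  The first convergent with p² − 101·q² = 1 gives the fundamental solution (x₁, y₁) = (201, 20).
Step 2: Apply the recurrence (x_{n+1}, y_{n+1}) = (x₁x_n + 101y₁y_n, x₁y_n + y₁x_n) repeatedly.
  From (x_1, y_1) = (201, 20): x_2 = 201·201 + 101·20·20 = 80801; y_2 = 201·20 + 20·201 = 8040.
  From (x_2, y_2) = (80801, 8040): x_3 = 201·80801 + 101·20·8040 = 32481801; y_3 = 201·8040 + 20·80801 = 3232060.
Step 3: Verify x_3² - 101·y_3² = 1055067396203601 - 1055067396203600 = 1 (should be 1). ✓

(x_1, y_1) = (201, 20); (x_3, y_3) = (32481801, 3232060).


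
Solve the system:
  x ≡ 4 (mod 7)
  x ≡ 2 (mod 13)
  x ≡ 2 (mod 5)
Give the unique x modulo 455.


Moduli 7, 13, 5 are pairwise coprime; by CRT there is a unique solution modulo M = 7 · 13 · 5 = 455.
Solve pairwise, accumulating the modulus:
  Start with x ≡ 4 (mod 7).
  Combine with x ≡ 2 (mod 13): since gcd(7, 13) = 1, we get a unique residue mod 91.
    Write x = 4 + 7·t and substitute into x ≡ 2 (mod 13): 7·t ≡ 2 − 4 = -2 (mod 13).
    Reduce coefficients mod 13: 7·t ≡ 11 (mod 13).
    The inverse of 7 mod 13 is 2 (since 7·2 = 14 = 1·13 + 1), so t ≡ 2·11 = 22 ≡ 9 (mod 13).
    Then x = 4 + 7·9 = 67, valid modulo lcm(7, 13) = 91: x ≡ 67 (mod 91).
  Combine with x ≡ 2 (mod 5): since gcd(91, 5) = 1, we get a unique residue mod 455.
    Write x = 67 + 91·t and substitute into x ≡ 2 (mod 5): 91·t ≡ 2 − 67 = -65 (mod 5).
    Reduce coefficients mod 5: 1·t ≡ 0 (mod 5).
    So t ≡ 0 (mod 5).
    Then x = 67 + 91·0 = 67, valid modulo lcm(91, 5) = 455: x ≡ 67 (mod 455).
Verify: 67 mod 7 = 4 ✓, 67 mod 13 = 2 ✓, 67 mod 5 = 2 ✓.

x ≡ 67 (mod 455).


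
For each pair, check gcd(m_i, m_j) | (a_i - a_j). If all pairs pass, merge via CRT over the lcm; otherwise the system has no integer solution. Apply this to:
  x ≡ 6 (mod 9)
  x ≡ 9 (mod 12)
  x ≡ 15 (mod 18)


Moduli 9, 12, 18 are not pairwise coprime, so CRT works modulo lcm(m_i) when all pairwise compatibility conditions hold.
Pairwise compatibility: gcd(m_i, m_j) must divide a_i - a_j for every pair.
Merge one congruence at a time:
  Start: x ≡ 6 (mod 9).
  Combine with x ≡ 9 (mod 12): gcd(9, 12) = 3; 9 - 6 = 3, which IS divisible by 3, so compatible.
    Write x = 6 + 9·t and substitute into x ≡ 9 (mod 12): 9·t ≡ 9 − 6 = 3 (mod 12).
    Divide the congruence (and modulus) by g = 3: 3·t ≡ 1 (mod 4).
    The inverse of 3 mod 4 is 3 (since 3·3 = 9 = 2·4 + 1), so t ≡ 3·1 = 3 ≡ 3 (mod 4).
    Then x = 6 + 9·3 = 33, valid modulo lcm(9, 12) = 36: x ≡ 33 (mod 36).
  Combine with x ≡ 15 (mod 18): gcd(36, 18) = 18; 15 - 33 = -18, which IS divisible by 18, so compatible.
    Write x = 33 + 36·t and substitute into x ≡ 15 (mod 18): 36·t ≡ 15 − 33 = -18 (mod 18).
    Divide the congruence (and modulus) by g = 18: 2·t ≡ -1 (mod 1).
    Modulo 1 every t works; take t = 0.
    Then x = 33 + 36·0 = 33, valid modulo lcm(36, 18) = 36: x ≡ 33 (mod 36).
Verify: 33 mod 9 = 6, 33 mod 12 = 9, 33 mod 18 = 15.

x ≡ 33 (mod 36).


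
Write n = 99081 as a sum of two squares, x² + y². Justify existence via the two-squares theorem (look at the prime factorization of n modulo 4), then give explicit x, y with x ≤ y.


Step 1: Factor n = 99081 = 3^2 · 101 · 109.
Step 2: Check the mod-4 condition on each prime factor: 3 ≡ 3 (mod 4), exponent 2 (must be even); 101 ≡ 1 (mod 4), exponent 1; 109 ≡ 1 (mod 4), exponent 1.
All primes ≡ 3 (mod 4) appear to even exponent (or don't appear), so by the two-squares theorem n IS expressible as a sum of two squares.
Step 3: Build a representation. Group n = k² · m with k = 3 and m = 101 · 109 = 11009 (a product of primes ≡ 1 (mod 4)); a representation of m scales to one of n via (k·x)² + (k·y)² = k²(x² + y²). Each prime p ≡ 1 (mod 4) is itself a sum of two squares; find a² by testing p − a² for a perfect square:
  101: 101 − 1² = 100 = 10² ⇒ 101 = 1² + 10².
  109: 109 − 1² = 108, 109 − 2² = 105, 109 − 3² = 100 = 10² ⇒ 109 = 3² + 10².
  Combine using the Brahmagupta–Fibonacci identity (a² + b²)(c² + d²) = (ac − bd)² + (ad + bc)² = (ac + bd)² + (ad − bc)²:
  101 · 109 = 11009: from (1² + 10²)(3² + 10²), take (1·3 − 10·10, 1·10 + 10·3) = (3 − 100, 10 + 30) = (-97, 40); dropping signs (only squares matter) gives (97, 40); check 97² + 40² = 9409 + 1600 = 11009 ✓.
  Scale by k = 3: (3·97, 3·40) = (291, 120).
Step 4: Order so x ≤ y and verify: 120² + 291² = 14400 + 84681 = 99081 = n. ✓

n = 99081 = 120² + 291² (one valid representation with x ≤ y).


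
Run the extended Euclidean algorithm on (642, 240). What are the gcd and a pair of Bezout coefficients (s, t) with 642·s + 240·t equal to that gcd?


Euclidean algorithm on (642, 240) — divide until remainder is 0:
  642 = 2 · 240 + 162
  240 = 1 · 162 + 78
  162 = 2 · 78 + 6
  78 = 13 · 6 + 0
gcd(642, 240) = 6.
Track Bezout coefficients alongside the remainders: start with r₀ = 642 = a·1 + b·0 (s = 1, t = 0) and r₁ = 240 = a·0 + b·1 (s = 0, t = 1); each new remainder r_{k+1} = r_{k-1} − q_k·r_k inherits s_{k+1} = s_{k-1} − q_k·s_k, t_{k+1} = t_{k-1} − q_k·t_k, so r_k = a·s_k + b·t_k at every step:
  q = 2: r = 162, s = 1 − 2·0 = 1, t = 0 − 2·1 = -2  (check: 642·1 + 240·(-2) = 162)
  q = 1: r = 78, s = 0 − 1·1 = -1, t = 1 − 1·(-2) = 3  (check: 642·(-1) + 240·3 = 78)
  q = 2: r = 6, s = 1 − 2·(-1) = 3, t = -2 − 2·3 = -8  (check: 642·3 + 240·(-8) = 6)
The row with r = 6 (the gcd) gives the Bezout coefficients s = 3, t = -8.
Result: 642 · (3) + 240 · (-8) = 6.

gcd(642, 240) = 6; s = 3, t = -8 (check: 642·3 + 240·(-8) = 6).


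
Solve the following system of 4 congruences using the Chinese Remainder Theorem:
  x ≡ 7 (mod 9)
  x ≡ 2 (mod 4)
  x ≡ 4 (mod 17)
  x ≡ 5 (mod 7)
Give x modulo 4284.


Product of moduli M = 9 · 4 · 17 · 7 = 4284.
Merge one congruence at a time:
  Start: x ≡ 7 (mod 9).
  Combine with x ≡ 2 (mod 4); new modulus lcm = 36.
    Write x = 7 + 9·t and substitute into x ≡ 2 (mod 4): 9·t ≡ 2 − 7 = -5 (mod 4).
    Reduce coefficients mod 4: 1·t ≡ 3 (mod 4).
    So t ≡ 3 (mod 4).
    Then x = 7 + 9·3 = 34, valid modulo lcm(9, 4) = 36: x ≡ 34 (mod 36).
  Combine with x ≡ 4 (mod 17); new modulus lcm = 612.
    Write x = 34 + 36·t and substitute into x ≡ 4 (mod 17): 36·t ≡ 4 − 34 = -30 (mod 17).
    Reduce coefficients mod 17: 2·t ≡ 4 (mod 17).
    The inverse of 2 mod 17 is 9 (since 2·9 = 18 = 1·17 + 1), so t ≡ 9·4 = 36 ≡ 2 (mod 17).
    Then x = 34 + 36·2 = 106, valid modulo lcm(36, 17) = 612: x ≡ 106 (mod 612).
  Combine with x ≡ 5 (mod 7); new modulus lcm = 4284.
    Write x = 106 + 612·t and substitute into x ≡ 5 (mod 7): 612·t ≡ 5 − 106 = -101 (mod 7).
    Reduce coefficients mod 7: 3·t ≡ 4 (mod 7).
    The inverse of 3 mod 7 is 5 (since 3·5 = 15 = 2·7 + 1), so t ≡ 5·4 = 20 ≡ 6 (mod 7).
    Then x = 106 + 612·6 = 3778, valid modulo lcm(612, 7) = 4284: x ≡ 3778 (mod 4284).
Verify against each original: 3778 mod 9 = 7, 3778 mod 4 = 2, 3778 mod 17 = 4, 3778 mod 7 = 5.

x ≡ 3778 (mod 4284).


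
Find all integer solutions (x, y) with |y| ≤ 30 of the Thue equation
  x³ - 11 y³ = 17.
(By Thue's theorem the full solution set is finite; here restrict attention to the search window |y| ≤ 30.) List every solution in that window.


The equation is x³ - 11y³ = 17. For fixed y, x³ = 11·y³ + 17, so a solution requires the RHS to be a perfect cube.
Strategy: iterate y from -30 to 30, compute RHS = 11·y³ + 17, and check whether it is a (positive or negative) perfect cube.
Check small values of y:
  y = 0: RHS = 17 is not a perfect cube.
  y = 1: RHS = 28 is not a perfect cube.
  y = -1: RHS = 6 is not a perfect cube.
  y = 2: RHS = 105 is not a perfect cube.
  y = -2: RHS = -71 is not a perfect cube.
  y = 3: RHS = 314 is not a perfect cube.
  y = -3: RHS = -280 is not a perfect cube.
Continuing the search up to |y| = 30 finds no solutions either.
No (x, y) in the scanned range satisfies the equation.

No integer solutions with |y| ≤ 30.


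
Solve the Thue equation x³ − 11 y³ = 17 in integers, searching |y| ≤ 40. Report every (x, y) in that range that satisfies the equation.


The equation is x³ - 11y³ = 17. For fixed y, x³ = 11·y³ + 17, so a solution requires the RHS to be a perfect cube.
Strategy: iterate y from -40 to 40, compute RHS = 11·y³ + 17, and check whether it is a (positive or negative) perfect cube.
Check small values of y:
  y = 0: RHS = 17 is not a perfect cube.
  y = 1: RHS = 28 is not a perfect cube.
  y = -1: RHS = 6 is not a perfect cube.
  y = 2: RHS = 105 is not a perfect cube.
  y = -2: RHS = -71 is not a perfect cube.
  y = 3: RHS = 314 is not a perfect cube.
  y = -3: RHS = -280 is not a perfect cube.
Continuing the search up to |y| = 40 finds no solutions either.
No (x, y) in the scanned range satisfies the equation.

No integer solutions with |y| ≤ 40.


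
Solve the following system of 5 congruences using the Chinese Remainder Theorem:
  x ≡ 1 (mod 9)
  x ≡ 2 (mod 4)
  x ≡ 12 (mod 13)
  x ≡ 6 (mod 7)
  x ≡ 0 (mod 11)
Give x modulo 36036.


Product of moduli M = 9 · 4 · 13 · 7 · 11 = 36036.
Merge one congruence at a time:
  Start: x ≡ 1 (mod 9).
  Combine with x ≡ 2 (mod 4); new modulus lcm = 36.
    Write x = 1 + 9·t and substitute into x ≡ 2 (mod 4): 9·t ≡ 2 − 1 = 1 (mod 4).
    Reduce coefficients mod 4: 1·t ≡ 1 (mod 4).
    So t ≡ 1 (mod 4).
    Then x = 1 + 9·1 = 10, valid modulo lcm(9, 4) = 36: x ≡ 10 (mod 36).
  Combine with x ≡ 12 (mod 13); new modulus lcm = 468.
    Write x = 10 + 36·t and substitute into x ≡ 12 (mod 13): 36·t ≡ 12 − 10 = 2 (mod 13).
    Reduce coefficients mod 13: 10·t ≡ 2 (mod 13).
    The inverse of 10 mod 13 is 4 (since 10·4 = 40 = 3·13 + 1), so t ≡ 4·2 = 8 ≡ 8 (mod 13).
    Then x = 10 + 36·8 = 298, valid modulo lcm(36, 13) = 468: x ≡ 298 (mod 468).
  Combine with x ≡ 6 (mod 7); new modulus lcm = 3276.
    Write x = 298 + 468·t and substitute into x ≡ 6 (mod 7): 468·t ≡ 6 − 298 = -292 (mod 7).
    Reduce coefficients mod 7: 6·t ≡ 2 (mod 7).
    The inverse of 6 mod 7 is 6 (since 6·6 = 36 = 5·7 + 1), so t ≡ 6·2 = 12 ≡ 5 (mod 7).
    Then x = 298 + 468·5 = 2638, valid modulo lcm(468, 7) = 3276: x ≡ 2638 (mod 3276).
  Combine with x ≡ 0 (mod 11); new modulus lcm = 36036.
    Write x = 2638 + 3276·t and substitute into x ≡ 0 (mod 11): 3276·t ≡ 0 − 2638 = -2638 (mod 11).
    Reduce coefficients mod 11: 9·t ≡ 2 (mod 11).
    The inverse of 9 mod 11 is 5 (since 9·5 = 45 = 4·11 + 1), so t ≡ 5·2 = 10 ≡ 10 (mod 11).
    Then x = 2638 + 3276·10 = 35398, valid modulo lcm(3276, 11) = 36036: x ≡ 35398 (mod 36036).
Verify against each original: 35398 mod 9 = 1, 35398 mod 4 = 2, 35398 mod 13 = 12, 35398 mod 7 = 6, 35398 mod 11 = 0.

x ≡ 35398 (mod 36036).


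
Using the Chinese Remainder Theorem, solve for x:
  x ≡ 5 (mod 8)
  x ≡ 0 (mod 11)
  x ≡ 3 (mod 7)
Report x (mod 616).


Moduli 8, 11, 7 are pairwise coprime; by CRT there is a unique solution modulo M = 8 · 11 · 7 = 616.
Solve pairwise, accumulating the modulus:
  Start with x ≡ 5 (mod 8).
  Combine with x ≡ 0 (mod 11): since gcd(8, 11) = 1, we get a unique residue mod 88.
    Write x = 5 + 8·t and substitute into x ≡ 0 (mod 11): 8·t ≡ 0 − 5 = -5 (mod 11).
    Reduce coefficients mod 11: 8·t ≡ 6 (mod 11).
    The inverse of 8 mod 11 is 7 (since 8·7 = 56 = 5·11 + 1), so t ≡ 7·6 = 42 ≡ 9 (mod 11).
    Then x = 5 + 8·9 = 77, valid modulo lcm(8, 11) = 88: x ≡ 77 (mod 88).
  Combine with x ≡ 3 (mod 7): since gcd(88, 7) = 1, we get a unique residue mod 616.
    Write x = 77 + 88·t and substitute into x ≡ 3 (mod 7): 88·t ≡ 3 − 77 = -74 (mod 7).
    Reduce coefficients mod 7: 4·t ≡ 3 (mod 7).
    The inverse of 4 mod 7 is 2 (since 4·2 = 8 = 1·7 + 1), so t ≡ 2·3 = 6 ≡ 6 (mod 7).
    Then x = 77 + 88·6 = 605, valid modulo lcm(88, 7) = 616: x ≡ 605 (mod 616).
Verify: 605 mod 8 = 5 ✓, 605 mod 11 = 0 ✓, 605 mod 7 = 3 ✓.

x ≡ 605 (mod 616).


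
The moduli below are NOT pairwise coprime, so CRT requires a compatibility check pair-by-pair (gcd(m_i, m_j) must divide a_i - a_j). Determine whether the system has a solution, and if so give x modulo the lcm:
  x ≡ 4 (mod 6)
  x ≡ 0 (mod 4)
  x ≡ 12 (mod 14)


Moduli 6, 4, 14 are not pairwise coprime, so CRT works modulo lcm(m_i) when all pairwise compatibility conditions hold.
Pairwise compatibility: gcd(m_i, m_j) must divide a_i - a_j for every pair.
Merge one congruence at a time:
  Start: x ≡ 4 (mod 6).
  Combine with x ≡ 0 (mod 4): gcd(6, 4) = 2; 0 - 4 = -4, which IS divisible by 2, so compatible.
    Write x = 4 + 6·t and substitute into x ≡ 0 (mod 4): 6·t ≡ 0 − 4 = -4 (mod 4).
    Divide the congruence (and modulus) by g = 2: 3·t ≡ -2 (mod 2).
    Reduce coefficients mod 2: 1·t ≡ 0 (mod 2).
    So t ≡ 0 (mod 2).
    Then x = 4 + 6·0 = 4, valid modulo lcm(6, 4) = 12: x ≡ 4 (mod 12).
  Combine with x ≡ 12 (mod 14): gcd(12, 14) = 2; 12 - 4 = 8, which IS divisible by 2, so compatible.
    Write x = 4 + 12·t and substitute into x ≡ 12 (mod 14): 12·t ≡ 12 − 4 = 8 (mod 14).
    Divide the congruence (and modulus) by g = 2: 6·t ≡ 4 (mod 7).
    The inverse of 6 mod 7 is 6 (since 6·6 = 36 = 5·7 + 1), so t ≡ 6·4 = 24 ≡ 3 (mod 7).
    Then x = 4 + 12·3 = 40, valid modulo lcm(12, 14) = 84: x ≡ 40 (mod 84).
Verify: 40 mod 6 = 4, 40 mod 4 = 0, 40 mod 14 = 12.

x ≡ 40 (mod 84).


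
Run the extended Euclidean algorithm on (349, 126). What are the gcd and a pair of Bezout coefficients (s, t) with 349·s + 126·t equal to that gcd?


Euclidean algorithm on (349, 126) — divide until remainder is 0:
  349 = 2 · 126 + 97
  126 = 1 · 97 + 29
  97 = 3 · 29 + 10
  29 = 2 · 10 + 9
  10 = 1 · 9 + 1
  9 = 9 · 1 + 0
gcd(349, 126) = 1.
Track Bezout coefficients alongside the remainders: start with r₀ = 349 = a·1 + b·0 (s = 1, t = 0) and r₁ = 126 = a·0 + b·1 (s = 0, t = 1); each new remainder r_{k+1} = r_{k-1} − q_k·r_k inherits s_{k+1} = s_{k-1} − q_k·s_k, t_{k+1} = t_{k-1} − q_k·t_k, so r_k = a·s_k + b·t_k at every step:
  q = 2: r = 97, s = 1 − 2·0 = 1, t = 0 − 2·1 = -2  (check: 349·1 + 126·(-2) = 97)
  q = 1: r = 29, s = 0 − 1·1 = -1, t = 1 − 1·(-2) = 3  (check: 349·(-1) + 126·3 = 29)
  q = 3: r = 10, s = 1 − 3·(-1) = 4, t = -2 − 3·3 = -11  (check: 349·4 + 126·(-11) = 10)
  q = 2: r = 9, s = -1 − 2·4 = -9, t = 3 − 2·(-11) = 25  (check: 349·(-9) + 126·25 = 9)
  q = 1: r = 1, s = 4 − 1·(-9) = 13, t = -11 − 1·25 = -36  (check: 349·13 + 126·(-36) = 1)
The row with r = 1 (the gcd) gives the Bezout coefficients s = 13, t = -36.
Result: 349 · (13) + 126 · (-36) = 1.

gcd(349, 126) = 1; s = 13, t = -36 (check: 349·13 + 126·(-36) = 1).


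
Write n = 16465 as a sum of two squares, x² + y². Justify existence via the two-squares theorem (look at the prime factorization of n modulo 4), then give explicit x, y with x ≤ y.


Step 1: Factor n = 16465 = 5 · 37 · 89.
Step 2: Check the mod-4 condition on each prime factor: 5 ≡ 1 (mod 4), exponent 1; 37 ≡ 1 (mod 4), exponent 1; 89 ≡ 1 (mod 4), exponent 1.
All primes ≡ 3 (mod 4) appear to even exponent (or don't appear), so by the two-squares theorem n IS expressible as a sum of two squares.
Step 3: Build a representation. Here n = 5 · 37 · 89 is a product of primes ≡ 1 (mod 4). Each prime p ≡ 1 (mod 4) is itself a sum of two squares; find a² by testing p − a² for a perfect square:
  5: 5 − 1² = 4 = 2² ⇒ 5 = 1² + 2².
  37: 37 − 1² = 36 = 6² ⇒ 37 = 1² + 6².
  89: 89 − 1² = 88, 89 − 2² = 85, 89 − 3² = 80, 89 − 4² = 73, 89 − 5² = 64 = 8² ⇒ 89 = 5² + 8².
  Combine using the Brahmagupta–Fibonacci identity (a² + b²)(c² + d²) = (ac − bd)² + (ad + bc)² = (ac + bd)² + (ad − bc)²:
  5 · 37 = 185: from (1² + 2²)(1² + 6²), take (1·1 − 2·6, 1·6 + 2·1) = (1 − 12, 6 + 2) = (-11, 8); dropping signs (only squares matter) gives (11, 8); check 11² + 8² = 121 + 64 = 185 ✓.
  185 · 89 = 16465: from (11² + 8²)(5² + 8²), take (11·5 − 8·8, 11·8 + 8·5) = (55 − 64, 88 + 40) = (-9, 128); dropping signs (only squares matter) gives (9, 128); check 9² + 128² = 81 + 16384 = 16465 ✓.
Step 4: Order so x ≤ y and verify: 9² + 128² = 81 + 16384 = 16465 = n. ✓

n = 16465 = 9² + 128² (one valid representation with x ≤ y).


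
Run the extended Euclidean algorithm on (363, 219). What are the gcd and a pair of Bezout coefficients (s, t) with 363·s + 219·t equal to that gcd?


Euclidean algorithm on (363, 219) — divide until remainder is 0:
  363 = 1 · 219 + 144
  219 = 1 · 144 + 75
  144 = 1 · 75 + 69
  75 = 1 · 69 + 6
  69 = 11 · 6 + 3
  6 = 2 · 3 + 0
gcd(363, 219) = 3.
Track Bezout coefficients alongside the remainders: start with r₀ = 363 = a·1 + b·0 (s = 1, t = 0) and r₁ = 219 = a·0 + b·1 (s = 0, t = 1); each new remainder r_{k+1} = r_{k-1} − q_k·r_k inherits s_{k+1} = s_{k-1} − q_k·s_k, t_{k+1} = t_{k-1} − q_k·t_k, so r_k = a·s_k + b·t_k at every step:
  q = 1: r = 144, s = 1 − 1·0 = 1, t = 0 − 1·1 = -1  (check: 363·1 + 219·(-1) = 144)
  q = 1: r = 75, s = 0 − 1·1 = -1, t = 1 − 1·(-1) = 2  (check: 363·(-1) + 219·2 = 75)
  q = 1: r = 69, s = 1 − 1·(-1) = 2, t = -1 − 1·2 = -3  (check: 363·2 + 219·(-3) = 69)
  q = 1: r = 6, s = -1 − 1·2 = -3, t = 2 − 1·(-3) = 5  (check: 363·(-3) + 219·5 = 6)
  q = 11: r = 3, s = 2 − 11·(-3) = 35, t = -3 − 11·5 = -58  (check: 363·35 + 219·(-58) = 3)
The row with r = 3 (the gcd) gives the Bezout coefficients s = 35, t = -58.
Result: 363 · (35) + 219 · (-58) = 3.

gcd(363, 219) = 3; s = 35, t = -58 (check: 363·35 + 219·(-58) = 3).


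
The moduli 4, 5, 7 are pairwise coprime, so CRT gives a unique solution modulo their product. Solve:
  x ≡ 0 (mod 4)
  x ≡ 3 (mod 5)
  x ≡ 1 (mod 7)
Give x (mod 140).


Moduli 4, 5, 7 are pairwise coprime; by CRT there is a unique solution modulo M = 4 · 5 · 7 = 140.
Solve pairwise, accumulating the modulus:
  Start with x ≡ 0 (mod 4).
  Combine with x ≡ 3 (mod 5): since gcd(4, 5) = 1, we get a unique residue mod 20.
    Write x = 0 + 4·t and substitute into x ≡ 3 (mod 5): 4·t ≡ 3 − 0 = 3 (mod 5).
    The inverse of 4 mod 5 is 4 (since 4·4 = 16 = 3·5 + 1), so t ≡ 4·3 = 12 ≡ 2 (mod 5).
    Then x = 0 + 4·2 = 8, valid modulo lcm(4, 5) = 20: x ≡ 8 (mod 20).
  Combine with x ≡ 1 (mod 7): since gcd(20, 7) = 1, we get a unique residue mod 140.
    Write x = 8 + 20·t and substitute into x ≡ 1 (mod 7): 20·t ≡ 1 − 8 = -7 (mod 7).
    Reduce coefficients mod 7: 6·t ≡ 0 (mod 7).
    The inverse of 6 mod 7 is 6 (since 6·6 = 36 = 5·7 + 1), so t ≡ 6·0 = 0 ≡ 0 (mod 7).
    Then x = 8 + 20·0 = 8, valid modulo lcm(20, 7) = 140: x ≡ 8 (mod 140).
Verify: 8 mod 4 = 0 ✓, 8 mod 5 = 3 ✓, 8 mod 7 = 1 ✓.

x ≡ 8 (mod 140).


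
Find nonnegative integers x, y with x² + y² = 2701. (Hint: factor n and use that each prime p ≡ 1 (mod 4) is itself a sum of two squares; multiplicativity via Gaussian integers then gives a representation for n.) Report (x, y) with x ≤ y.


Step 1: Factor n = 2701 = 37 · 73.
Step 2: Check the mod-4 condition on each prime factor: 37 ≡ 1 (mod 4), exponent 1; 73 ≡ 1 (mod 4), exponent 1.
All primes ≡ 3 (mod 4) appear to even exponent (or don't appear), so by the two-squares theorem n IS expressible as a sum of two squares.
Step 3: Build a representation. Here n = 37 · 73 is a product of primes ≡ 1 (mod 4). Each prime p ≡ 1 (mod 4) is itself a sum of two squares; find a² by testing p − a² for a perfect square:
  37: 37 − 1² = 36 = 6² ⇒ 37 = 1² + 6².
  73: 73 − 1² = 72, 73 − 2² = 69, 73 − 3² = 64 = 8² ⇒ 73 = 3² + 8².
  Combine using the Brahmagupta–Fibonacci identity (a² + b²)(c² + d²) = (ac − bd)² + (ad + bc)² = (ac + bd)² + (ad − bc)²:
  37 · 73 = 2701: from (1² + 6²)(3² + 8²), take (1·3 − 6·8, 1·8 + 6·3) = (3 − 48, 8 + 18) = (-45, 26); dropping signs (only squares matter) gives (45, 26); check 45² + 26² = 2025 + 676 = 2701 ✓.
Step 4: Order so x ≤ y and verify: 26² + 45² = 676 + 2025 = 2701 = n. ✓

n = 2701 = 26² + 45² (one valid representation with x ≤ y).


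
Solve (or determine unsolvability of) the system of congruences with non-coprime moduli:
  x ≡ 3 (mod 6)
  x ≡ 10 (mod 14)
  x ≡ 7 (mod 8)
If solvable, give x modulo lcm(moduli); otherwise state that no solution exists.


Moduli 6, 14, 8 are not pairwise coprime, so CRT works modulo lcm(m_i) when all pairwise compatibility conditions hold.
Pairwise compatibility: gcd(m_i, m_j) must divide a_i - a_j for every pair.
Merge one congruence at a time:
  Start: x ≡ 3 (mod 6).
  Combine with x ≡ 10 (mod 14): gcd(6, 14) = 2, and 10 - 3 = 7 is NOT divisible by 2.
    ⇒ system is inconsistent (no integer solution).

No solution (the system is inconsistent).


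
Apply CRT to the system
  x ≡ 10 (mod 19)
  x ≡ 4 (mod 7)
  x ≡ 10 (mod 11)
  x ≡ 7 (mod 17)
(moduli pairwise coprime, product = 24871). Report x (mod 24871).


Product of moduli M = 19 · 7 · 11 · 17 = 24871.
Merge one congruence at a time:
  Start: x ≡ 10 (mod 19).
  Combine with x ≡ 4 (mod 7); new modulus lcm = 133.
    Write x = 10 + 19·t and substitute into x ≡ 4 (mod 7): 19·t ≡ 4 − 10 = -6 (mod 7).
    Reduce coefficients mod 7: 5·t ≡ 1 (mod 7).
    The inverse of 5 mod 7 is 3 (since 5·3 = 15 = 2·7 + 1), so t ≡ 3·1 = 3 ≡ 3 (mod 7).
    Then x = 10 + 19·3 = 67, valid modulo lcm(19, 7) = 133: x ≡ 67 (mod 133).
  Combine with x ≡ 10 (mod 11); new modulus lcm = 1463.
    Write x = 67 + 133·t and substitute into x ≡ 10 (mod 11): 133·t ≡ 10 − 67 = -57 (mod 11).
    Reduce coefficients mod 11: 1·t ≡ 9 (mod 11).
    So t ≡ 9 (mod 11).
    Then x = 67 + 133·9 = 1264, valid modulo lcm(133, 11) = 1463: x ≡ 1264 (mod 1463).
  Combine with x ≡ 7 (mod 17); new modulus lcm = 24871.
    Write x = 1264 + 1463·t and substitute into x ≡ 7 (mod 17): 1463·t ≡ 7 − 1264 = -1257 (mod 17).
    Reduce coefficients mod 17: 1·t ≡ 1 (mod 17).
    So t ≡ 1 (mod 17).
    Then x = 1264 + 1463·1 = 2727, valid modulo lcm(1463, 17) = 24871: x ≡ 2727 (mod 24871).
Verify against each original: 2727 mod 19 = 10, 2727 mod 7 = 4, 2727 mod 11 = 10, 2727 mod 17 = 7.

x ≡ 2727 (mod 24871).
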